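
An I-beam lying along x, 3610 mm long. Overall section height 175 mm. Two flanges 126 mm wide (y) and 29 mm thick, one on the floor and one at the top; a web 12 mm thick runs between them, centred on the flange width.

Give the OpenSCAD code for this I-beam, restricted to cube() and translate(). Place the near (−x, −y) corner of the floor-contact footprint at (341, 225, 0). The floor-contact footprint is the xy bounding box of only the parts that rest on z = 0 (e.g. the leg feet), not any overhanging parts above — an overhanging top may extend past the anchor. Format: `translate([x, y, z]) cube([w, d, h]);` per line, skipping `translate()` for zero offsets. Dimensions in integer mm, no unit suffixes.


translate([341, 225, 0]) cube([3610, 126, 29]);
translate([341, 282, 29]) cube([3610, 12, 117]);
translate([341, 225, 146]) cube([3610, 126, 29]);


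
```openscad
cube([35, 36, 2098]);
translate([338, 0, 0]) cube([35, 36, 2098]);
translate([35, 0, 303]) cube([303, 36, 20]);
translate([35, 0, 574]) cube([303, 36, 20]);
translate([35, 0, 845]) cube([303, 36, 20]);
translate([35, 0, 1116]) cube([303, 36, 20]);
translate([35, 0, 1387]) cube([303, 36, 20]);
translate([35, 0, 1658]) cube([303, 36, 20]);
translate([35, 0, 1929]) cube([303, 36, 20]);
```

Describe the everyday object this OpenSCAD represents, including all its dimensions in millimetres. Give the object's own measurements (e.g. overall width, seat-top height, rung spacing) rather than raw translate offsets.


A straight ladder. Two 35×36 mm vertical rails, 2098 mm tall, stand 373 mm apart (outside-to-outside) with their front faces coplanar on the −y side. 7 rungs, each 36 mm deep and 20 mm tall, span between the inner faces of the rails, front faces flush with the rails. The lowest rung's underside is at z = 303 mm and rungs are spaced 271 mm apart (underside to underside).


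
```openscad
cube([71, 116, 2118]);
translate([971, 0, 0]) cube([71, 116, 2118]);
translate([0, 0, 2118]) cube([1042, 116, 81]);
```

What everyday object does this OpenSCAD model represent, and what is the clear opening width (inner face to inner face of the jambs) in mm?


A door frame. The clear opening width is 900 mm.

Two 2118 mm tall posts with a header on top — a door frame. The left jamb is 71 mm wide at x = 0; the right jamb starts at x = 971. The clear opening is 971 − 71 = 900 mm.


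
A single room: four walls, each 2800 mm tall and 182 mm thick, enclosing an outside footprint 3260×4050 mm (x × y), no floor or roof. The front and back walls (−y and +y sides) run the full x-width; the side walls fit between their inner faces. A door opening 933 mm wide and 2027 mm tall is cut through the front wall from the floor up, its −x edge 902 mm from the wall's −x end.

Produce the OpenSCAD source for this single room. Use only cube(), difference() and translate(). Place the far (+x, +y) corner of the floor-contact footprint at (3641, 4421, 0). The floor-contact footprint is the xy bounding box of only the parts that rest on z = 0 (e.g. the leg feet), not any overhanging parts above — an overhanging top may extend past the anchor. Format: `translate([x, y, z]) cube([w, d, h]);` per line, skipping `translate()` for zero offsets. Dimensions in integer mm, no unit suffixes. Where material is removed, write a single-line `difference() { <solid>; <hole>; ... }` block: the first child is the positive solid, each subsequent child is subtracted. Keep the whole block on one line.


difference() { translate([381, 371, 0]) cube([3260, 182, 2800]); translate([1283, 371, 0]) cube([933, 182, 2027]); }
translate([381, 4239, 0]) cube([3260, 182, 2800]);
translate([381, 553, 0]) cube([182, 3686, 2800]);
translate([3459, 553, 0]) cube([182, 3686, 2800]);


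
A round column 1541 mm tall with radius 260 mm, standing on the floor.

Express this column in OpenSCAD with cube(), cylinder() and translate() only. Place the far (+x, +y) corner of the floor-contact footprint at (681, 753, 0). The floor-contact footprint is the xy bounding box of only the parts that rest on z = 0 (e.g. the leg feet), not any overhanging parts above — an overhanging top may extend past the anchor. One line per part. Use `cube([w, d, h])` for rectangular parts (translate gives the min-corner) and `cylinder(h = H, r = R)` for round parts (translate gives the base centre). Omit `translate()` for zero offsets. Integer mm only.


translate([421, 493, 0]) cylinder(h = 1541, r = 260);


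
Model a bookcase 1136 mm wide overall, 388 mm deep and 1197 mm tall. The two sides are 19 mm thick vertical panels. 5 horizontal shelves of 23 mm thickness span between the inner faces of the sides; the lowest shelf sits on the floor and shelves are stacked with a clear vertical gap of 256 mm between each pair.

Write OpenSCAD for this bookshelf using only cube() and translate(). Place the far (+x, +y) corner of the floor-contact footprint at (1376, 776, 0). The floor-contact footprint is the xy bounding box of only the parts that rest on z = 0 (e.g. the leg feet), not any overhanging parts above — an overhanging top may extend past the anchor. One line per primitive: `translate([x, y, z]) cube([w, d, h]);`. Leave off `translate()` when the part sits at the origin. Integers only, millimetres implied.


translate([240, 388, 0]) cube([19, 388, 1197]);
translate([1357, 388, 0]) cube([19, 388, 1197]);
translate([259, 388, 0]) cube([1098, 388, 23]);
translate([259, 388, 279]) cube([1098, 388, 23]);
translate([259, 388, 558]) cube([1098, 388, 23]);
translate([259, 388, 837]) cube([1098, 388, 23]);
translate([259, 388, 1116]) cube([1098, 388, 23]);


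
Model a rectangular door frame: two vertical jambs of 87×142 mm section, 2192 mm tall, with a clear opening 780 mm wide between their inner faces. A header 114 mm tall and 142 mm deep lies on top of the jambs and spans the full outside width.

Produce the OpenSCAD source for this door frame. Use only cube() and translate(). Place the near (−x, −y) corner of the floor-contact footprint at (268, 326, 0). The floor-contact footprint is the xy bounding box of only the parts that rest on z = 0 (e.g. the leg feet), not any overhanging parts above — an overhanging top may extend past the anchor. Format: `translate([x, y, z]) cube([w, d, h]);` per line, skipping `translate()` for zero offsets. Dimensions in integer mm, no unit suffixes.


translate([268, 326, 0]) cube([87, 142, 2192]);
translate([1135, 326, 0]) cube([87, 142, 2192]);
translate([268, 326, 2192]) cube([954, 142, 114]);


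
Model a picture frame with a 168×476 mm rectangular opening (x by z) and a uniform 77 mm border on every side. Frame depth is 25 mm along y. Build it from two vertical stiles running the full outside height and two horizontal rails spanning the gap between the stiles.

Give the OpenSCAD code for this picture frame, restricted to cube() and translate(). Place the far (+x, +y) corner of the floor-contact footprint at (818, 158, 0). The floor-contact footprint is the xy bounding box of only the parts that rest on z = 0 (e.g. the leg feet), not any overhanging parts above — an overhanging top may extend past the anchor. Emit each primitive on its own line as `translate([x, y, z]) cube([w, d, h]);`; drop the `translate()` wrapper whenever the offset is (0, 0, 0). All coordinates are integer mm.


translate([496, 133, 0]) cube([77, 25, 630]);
translate([741, 133, 0]) cube([77, 25, 630]);
translate([573, 133, 0]) cube([168, 25, 77]);
translate([573, 133, 553]) cube([168, 25, 77]);


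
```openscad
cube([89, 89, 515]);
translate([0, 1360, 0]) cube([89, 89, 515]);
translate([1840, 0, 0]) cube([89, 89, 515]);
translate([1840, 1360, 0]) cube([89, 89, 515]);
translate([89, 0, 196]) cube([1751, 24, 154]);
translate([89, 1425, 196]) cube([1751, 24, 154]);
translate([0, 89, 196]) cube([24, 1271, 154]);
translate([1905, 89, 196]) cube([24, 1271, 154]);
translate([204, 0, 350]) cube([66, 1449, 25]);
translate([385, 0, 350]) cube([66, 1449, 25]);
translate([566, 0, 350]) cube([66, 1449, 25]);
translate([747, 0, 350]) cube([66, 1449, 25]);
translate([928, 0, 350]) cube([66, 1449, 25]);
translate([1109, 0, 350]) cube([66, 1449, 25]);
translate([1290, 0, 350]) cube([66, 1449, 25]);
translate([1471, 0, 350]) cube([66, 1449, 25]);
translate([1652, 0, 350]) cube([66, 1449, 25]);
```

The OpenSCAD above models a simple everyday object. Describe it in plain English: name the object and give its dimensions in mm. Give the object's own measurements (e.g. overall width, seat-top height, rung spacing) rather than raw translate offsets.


A bed frame 1929 mm long (x) by 1449 mm wide (y). Four 89×89 mm corner posts, 515 mm tall, at the corners of the footprint. Four rails of 24 mm thickness and 154 mm height run between adjacent posts with their undersides at z = 196 mm, their outer faces flush with the outside of the frame (the two x-running rails run between the posts' inner faces; the two y-running rails run between the posts' inner faces). 9 slats, each 66 mm wide (x) and 25 mm thick, lie across the top of the two x-running rails, running the full 1449 mm width of the frame in y; along x they sit between the end posts with a 115 mm gap after the −x posts and between neighbouring slats, leaving 122 mm before the +x posts.


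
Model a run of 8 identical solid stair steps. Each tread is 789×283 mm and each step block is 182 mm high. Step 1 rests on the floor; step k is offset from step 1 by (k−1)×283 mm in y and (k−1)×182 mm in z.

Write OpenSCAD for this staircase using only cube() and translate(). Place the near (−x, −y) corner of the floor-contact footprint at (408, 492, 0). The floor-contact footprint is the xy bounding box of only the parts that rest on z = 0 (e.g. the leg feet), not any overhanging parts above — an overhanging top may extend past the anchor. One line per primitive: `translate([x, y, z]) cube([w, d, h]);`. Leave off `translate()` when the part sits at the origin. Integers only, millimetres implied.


translate([408, 492, 0]) cube([789, 283, 182]);
translate([408, 775, 182]) cube([789, 283, 182]);
translate([408, 1058, 364]) cube([789, 283, 182]);
translate([408, 1341, 546]) cube([789, 283, 182]);
translate([408, 1624, 728]) cube([789, 283, 182]);
translate([408, 1907, 910]) cube([789, 283, 182]);
translate([408, 2190, 1092]) cube([789, 283, 182]);
translate([408, 2473, 1274]) cube([789, 283, 182]);


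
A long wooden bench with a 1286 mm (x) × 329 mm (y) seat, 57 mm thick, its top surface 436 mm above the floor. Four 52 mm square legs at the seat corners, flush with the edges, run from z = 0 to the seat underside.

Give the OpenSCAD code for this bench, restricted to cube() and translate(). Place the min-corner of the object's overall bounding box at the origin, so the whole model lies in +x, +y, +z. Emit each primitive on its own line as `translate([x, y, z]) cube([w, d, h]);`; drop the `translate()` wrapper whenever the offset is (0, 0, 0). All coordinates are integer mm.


translate([0, 0, 379]) cube([1286, 329, 57]);
cube([52, 52, 379]);
translate([0, 277, 0]) cube([52, 52, 379]);
translate([1234, 0, 0]) cube([52, 52, 379]);
translate([1234, 277, 0]) cube([52, 52, 379]);


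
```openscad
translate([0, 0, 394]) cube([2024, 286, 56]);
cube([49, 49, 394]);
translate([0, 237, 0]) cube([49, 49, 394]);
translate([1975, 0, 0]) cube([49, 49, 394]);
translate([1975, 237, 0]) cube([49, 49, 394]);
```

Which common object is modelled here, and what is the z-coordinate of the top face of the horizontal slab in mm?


A bench. The seat-top height is 450 mm.

A long slab on four corner posts — a bench. The slab sits at z = 394 with thickness 56, so the top is 394 + 56 = 450 mm.


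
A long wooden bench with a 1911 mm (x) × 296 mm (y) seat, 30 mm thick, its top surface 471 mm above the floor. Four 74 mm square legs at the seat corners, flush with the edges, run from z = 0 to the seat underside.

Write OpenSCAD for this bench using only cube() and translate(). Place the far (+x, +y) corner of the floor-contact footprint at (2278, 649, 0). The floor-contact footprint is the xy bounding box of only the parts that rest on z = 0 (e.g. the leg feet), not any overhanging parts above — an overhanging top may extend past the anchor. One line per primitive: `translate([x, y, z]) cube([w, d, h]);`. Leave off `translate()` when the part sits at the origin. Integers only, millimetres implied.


// leg_h = 471 − 30 = 441
translate([367, 353, 441]) cube([1911, 296, 30]);
translate([367, 353, 0]) cube([74, 74, 441]);
translate([367, 575, 0]) cube([74, 74, 441]);
translate([2204, 353, 0]) cube([74, 74, 441]);
translate([2204, 575, 0]) cube([74, 74, 441]);


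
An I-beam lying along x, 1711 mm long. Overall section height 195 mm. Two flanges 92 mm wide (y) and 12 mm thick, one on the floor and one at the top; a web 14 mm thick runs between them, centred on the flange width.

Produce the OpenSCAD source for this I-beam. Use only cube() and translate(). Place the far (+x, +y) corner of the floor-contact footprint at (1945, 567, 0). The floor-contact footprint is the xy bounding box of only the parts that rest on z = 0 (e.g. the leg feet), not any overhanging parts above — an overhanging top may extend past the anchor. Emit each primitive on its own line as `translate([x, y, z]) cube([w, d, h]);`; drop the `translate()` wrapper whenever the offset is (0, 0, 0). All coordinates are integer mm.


translate([234, 475, 0]) cube([1711, 92, 12]);
translate([234, 514, 12]) cube([1711, 14, 171]);
translate([234, 475, 183]) cube([1711, 92, 12]);


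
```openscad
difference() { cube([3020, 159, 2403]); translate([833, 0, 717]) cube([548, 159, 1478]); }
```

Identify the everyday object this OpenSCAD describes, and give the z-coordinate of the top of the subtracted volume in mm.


A wall with a window opening. The window head height is 2195 mm.

A wall with a rectangular opening subtracted — a window. Sill at z = 717, opening 1478 mm tall, so the head is at 717 + 1478 = 2195 mm.


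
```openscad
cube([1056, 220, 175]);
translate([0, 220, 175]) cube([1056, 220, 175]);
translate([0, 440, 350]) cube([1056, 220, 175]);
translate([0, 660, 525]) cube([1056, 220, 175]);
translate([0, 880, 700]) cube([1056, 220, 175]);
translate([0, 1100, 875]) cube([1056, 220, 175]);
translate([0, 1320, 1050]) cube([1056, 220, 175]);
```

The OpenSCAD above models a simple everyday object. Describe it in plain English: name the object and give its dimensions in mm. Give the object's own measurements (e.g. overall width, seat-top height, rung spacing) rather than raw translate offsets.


A straight staircase of 7 solid steps. Each step is 1056 mm wide (x), 220 mm deep (y, the going) and 175 mm tall (the rise). The first step rests on the floor; each subsequent step sits one going further in +y and one rise higher in +z, directly behind and above the previous step with no overlap.


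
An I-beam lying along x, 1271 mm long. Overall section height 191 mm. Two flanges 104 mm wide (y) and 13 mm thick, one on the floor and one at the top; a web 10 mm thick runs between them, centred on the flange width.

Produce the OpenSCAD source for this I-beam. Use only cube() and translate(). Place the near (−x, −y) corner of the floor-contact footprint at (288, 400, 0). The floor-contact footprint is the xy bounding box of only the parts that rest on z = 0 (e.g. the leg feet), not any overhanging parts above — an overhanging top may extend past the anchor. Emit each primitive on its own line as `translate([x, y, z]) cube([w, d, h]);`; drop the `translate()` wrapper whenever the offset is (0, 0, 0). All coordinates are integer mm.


translate([288, 400, 0]) cube([1271, 104, 13]);
translate([288, 447, 13]) cube([1271, 10, 165]);
translate([288, 400, 178]) cube([1271, 104, 13]);


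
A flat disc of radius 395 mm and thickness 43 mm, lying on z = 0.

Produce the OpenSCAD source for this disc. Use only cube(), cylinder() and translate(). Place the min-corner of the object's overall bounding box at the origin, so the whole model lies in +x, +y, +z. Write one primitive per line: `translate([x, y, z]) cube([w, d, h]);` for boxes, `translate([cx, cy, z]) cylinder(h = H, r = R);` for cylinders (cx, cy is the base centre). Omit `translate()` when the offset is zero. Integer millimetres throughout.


translate([395, 395, 0]) cylinder(h = 43, r = 395);


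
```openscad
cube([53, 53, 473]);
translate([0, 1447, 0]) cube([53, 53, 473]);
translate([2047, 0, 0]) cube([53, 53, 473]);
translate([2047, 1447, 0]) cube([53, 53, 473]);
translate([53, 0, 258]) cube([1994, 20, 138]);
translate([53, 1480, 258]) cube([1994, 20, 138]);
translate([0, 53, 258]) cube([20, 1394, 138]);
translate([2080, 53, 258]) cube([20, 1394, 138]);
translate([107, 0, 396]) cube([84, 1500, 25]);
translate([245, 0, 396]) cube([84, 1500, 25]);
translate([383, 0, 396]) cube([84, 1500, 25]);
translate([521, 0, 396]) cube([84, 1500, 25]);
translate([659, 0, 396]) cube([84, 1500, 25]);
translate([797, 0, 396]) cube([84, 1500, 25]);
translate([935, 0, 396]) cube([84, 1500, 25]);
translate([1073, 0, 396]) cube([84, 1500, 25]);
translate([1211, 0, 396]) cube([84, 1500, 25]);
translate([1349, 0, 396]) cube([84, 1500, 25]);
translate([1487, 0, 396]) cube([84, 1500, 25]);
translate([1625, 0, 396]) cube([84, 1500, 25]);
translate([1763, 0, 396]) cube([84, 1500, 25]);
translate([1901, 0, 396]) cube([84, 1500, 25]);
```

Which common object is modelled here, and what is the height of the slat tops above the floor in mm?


A bed frame. The slat-top height is 421 mm.

Four posts, four rails, and a row of slats — a bed frame. Slats sit on the rails at z = 258 + 138 = 396; with slat thickness 25, the top is 421 mm.


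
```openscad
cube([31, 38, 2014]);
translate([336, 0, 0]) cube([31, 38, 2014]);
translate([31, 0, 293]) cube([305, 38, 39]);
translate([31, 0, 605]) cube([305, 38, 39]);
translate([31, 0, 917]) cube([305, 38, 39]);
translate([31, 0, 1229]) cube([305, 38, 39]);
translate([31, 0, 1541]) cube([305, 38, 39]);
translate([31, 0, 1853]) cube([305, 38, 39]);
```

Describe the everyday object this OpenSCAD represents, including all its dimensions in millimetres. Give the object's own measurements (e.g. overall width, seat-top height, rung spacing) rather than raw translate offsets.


A straight ladder. Two 31×38 mm vertical rails, 2014 mm tall, stand 367 mm apart (outside-to-outside) with their front faces coplanar on the −y side. 6 rungs, each 38 mm deep and 39 mm tall, span between the inner faces of the rails, front faces flush with the rails. The lowest rung's underside is at z = 293 mm and rungs are spaced 312 mm apart (underside to underside).


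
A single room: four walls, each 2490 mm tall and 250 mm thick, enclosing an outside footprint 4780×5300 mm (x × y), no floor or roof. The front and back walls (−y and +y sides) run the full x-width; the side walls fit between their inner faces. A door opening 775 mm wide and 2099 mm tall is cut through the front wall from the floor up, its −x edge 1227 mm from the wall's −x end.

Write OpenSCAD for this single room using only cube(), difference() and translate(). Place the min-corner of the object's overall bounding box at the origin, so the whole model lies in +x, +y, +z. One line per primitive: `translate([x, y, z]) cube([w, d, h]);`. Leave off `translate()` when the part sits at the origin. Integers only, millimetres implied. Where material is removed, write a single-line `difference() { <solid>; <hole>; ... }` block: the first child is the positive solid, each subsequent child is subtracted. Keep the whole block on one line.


difference() { cube([4780, 250, 2490]); translate([1227, 0, 0]) cube([775, 250, 2099]); }
translate([0, 5050, 0]) cube([4780, 250, 2490]);
translate([0, 250, 0]) cube([250, 4800, 2490]);
translate([4530, 250, 0]) cube([250, 4800, 2490]);


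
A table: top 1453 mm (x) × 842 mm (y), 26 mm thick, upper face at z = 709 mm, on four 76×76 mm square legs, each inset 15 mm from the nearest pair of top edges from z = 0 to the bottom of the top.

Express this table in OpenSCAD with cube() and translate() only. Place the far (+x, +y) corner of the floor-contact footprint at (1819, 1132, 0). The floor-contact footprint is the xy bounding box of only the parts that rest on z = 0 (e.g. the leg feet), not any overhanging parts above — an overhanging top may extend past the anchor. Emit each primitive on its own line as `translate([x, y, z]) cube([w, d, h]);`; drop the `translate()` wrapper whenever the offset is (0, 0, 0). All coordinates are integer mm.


translate([381, 305, 683]) cube([1453, 842, 26]);
translate([396, 320, 0]) cube([76, 76, 683]);
translate([1743, 320, 0]) cube([76, 76, 683]);
translate([396, 1056, 0]) cube([76, 76, 683]);
translate([1743, 1056, 0]) cube([76, 76, 683]);


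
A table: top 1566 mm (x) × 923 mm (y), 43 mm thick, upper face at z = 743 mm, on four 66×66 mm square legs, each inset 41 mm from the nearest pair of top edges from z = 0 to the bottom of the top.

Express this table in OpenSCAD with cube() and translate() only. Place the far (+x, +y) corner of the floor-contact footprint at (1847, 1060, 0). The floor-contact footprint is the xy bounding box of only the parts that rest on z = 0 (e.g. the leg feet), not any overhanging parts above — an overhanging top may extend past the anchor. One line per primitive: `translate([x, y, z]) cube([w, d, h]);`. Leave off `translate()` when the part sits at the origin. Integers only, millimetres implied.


translate([322, 178, 700]) cube([1566, 923, 43]);
translate([363, 219, 0]) cube([66, 66, 700]);
translate([1781, 219, 0]) cube([66, 66, 700]);
translate([363, 994, 0]) cube([66, 66, 700]);
translate([1781, 994, 0]) cube([66, 66, 700]);


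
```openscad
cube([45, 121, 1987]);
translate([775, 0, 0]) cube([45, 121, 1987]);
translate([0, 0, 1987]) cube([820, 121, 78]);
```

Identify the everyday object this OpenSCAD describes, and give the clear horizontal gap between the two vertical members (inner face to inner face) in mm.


A door frame. The clear opening width is 730 mm.

Two 1987 mm tall posts with a header on top — a door frame. The left jamb is 45 mm wide at x = 0; the right jamb starts at x = 775. The clear opening is 775 − 45 = 730 mm.


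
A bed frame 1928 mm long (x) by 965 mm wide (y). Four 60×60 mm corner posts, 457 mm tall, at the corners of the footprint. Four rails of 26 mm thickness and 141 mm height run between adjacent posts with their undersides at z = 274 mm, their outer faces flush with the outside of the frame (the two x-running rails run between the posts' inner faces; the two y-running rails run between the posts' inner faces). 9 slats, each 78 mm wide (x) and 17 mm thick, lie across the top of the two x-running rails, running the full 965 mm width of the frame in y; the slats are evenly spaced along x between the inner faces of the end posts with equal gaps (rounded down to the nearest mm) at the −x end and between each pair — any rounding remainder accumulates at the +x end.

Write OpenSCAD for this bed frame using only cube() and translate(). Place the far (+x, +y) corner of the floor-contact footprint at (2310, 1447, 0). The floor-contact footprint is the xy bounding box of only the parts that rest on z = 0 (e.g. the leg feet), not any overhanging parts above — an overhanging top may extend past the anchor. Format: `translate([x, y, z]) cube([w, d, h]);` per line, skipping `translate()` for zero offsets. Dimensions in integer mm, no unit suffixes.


translate([382, 482, 0]) cube([60, 60, 457]);
translate([382, 1387, 0]) cube([60, 60, 457]);
translate([2250, 482, 0]) cube([60, 60, 457]);
translate([2250, 1387, 0]) cube([60, 60, 457]);
translate([442, 482, 274]) cube([1808, 26, 141]);
translate([442, 1421, 274]) cube([1808, 26, 141]);
translate([382, 542, 274]) cube([26, 845, 141]);
translate([2284, 542, 274]) cube([26, 845, 141]);
translate([552, 482, 415]) cube([78, 965, 17]);
translate([740, 482, 415]) cube([78, 965, 17]);
translate([928, 482, 415]) cube([78, 965, 17]);
translate([1116, 482, 415]) cube([78, 965, 17]);
translate([1304, 482, 415]) cube([78, 965, 17]);
translate([1492, 482, 415]) cube([78, 965, 17]);
translate([1680, 482, 415]) cube([78, 965, 17]);
translate([1868, 482, 415]) cube([78, 965, 17]);
translate([2056, 482, 415]) cube([78, 965, 17]);


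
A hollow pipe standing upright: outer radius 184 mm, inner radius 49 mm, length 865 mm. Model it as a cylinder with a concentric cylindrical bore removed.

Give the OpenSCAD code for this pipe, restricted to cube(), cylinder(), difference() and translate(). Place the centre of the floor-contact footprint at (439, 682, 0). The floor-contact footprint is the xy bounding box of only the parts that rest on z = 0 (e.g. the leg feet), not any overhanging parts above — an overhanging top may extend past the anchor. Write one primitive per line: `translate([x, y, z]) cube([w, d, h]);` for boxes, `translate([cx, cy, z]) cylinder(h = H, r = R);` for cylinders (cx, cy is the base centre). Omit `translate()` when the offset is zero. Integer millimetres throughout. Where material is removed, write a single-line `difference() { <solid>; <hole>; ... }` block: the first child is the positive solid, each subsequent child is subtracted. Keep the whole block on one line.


difference() { translate([439, 682, 0]) cylinder(h = 865, r = 184); translate([439, 682, 0]) cylinder(h = 865, r = 49); }


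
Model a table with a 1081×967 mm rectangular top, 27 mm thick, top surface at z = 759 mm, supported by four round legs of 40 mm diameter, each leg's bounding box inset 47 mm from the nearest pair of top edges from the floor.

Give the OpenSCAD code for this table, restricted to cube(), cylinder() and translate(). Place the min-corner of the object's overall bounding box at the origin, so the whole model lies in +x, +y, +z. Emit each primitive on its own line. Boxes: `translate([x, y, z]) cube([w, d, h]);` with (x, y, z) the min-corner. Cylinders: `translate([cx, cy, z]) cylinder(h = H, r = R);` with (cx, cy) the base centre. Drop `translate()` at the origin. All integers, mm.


// leg_h = 759 - 27 = 732
translate([0, 0, 732]) cube([1081, 967, 27]);
translate([67, 67, 0]) cylinder(h = 732, r = 20);
translate([1014, 67, 0]) cylinder(h = 732, r = 20);
translate([67, 900, 0]) cylinder(h = 732, r = 20);
translate([1014, 900, 0]) cylinder(h = 732, r = 20);


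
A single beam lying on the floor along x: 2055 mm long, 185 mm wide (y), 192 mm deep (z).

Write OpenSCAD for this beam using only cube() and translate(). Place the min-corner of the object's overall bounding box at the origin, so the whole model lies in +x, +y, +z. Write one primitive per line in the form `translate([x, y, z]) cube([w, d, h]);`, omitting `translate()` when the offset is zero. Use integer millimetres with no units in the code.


cube([2055, 185, 192]);


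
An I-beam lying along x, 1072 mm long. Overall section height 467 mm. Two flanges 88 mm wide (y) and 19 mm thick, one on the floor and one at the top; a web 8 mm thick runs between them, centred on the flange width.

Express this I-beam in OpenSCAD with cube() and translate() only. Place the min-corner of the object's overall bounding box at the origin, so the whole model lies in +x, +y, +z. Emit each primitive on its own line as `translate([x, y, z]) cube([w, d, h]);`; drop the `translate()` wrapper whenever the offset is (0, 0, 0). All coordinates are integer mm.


cube([1072, 88, 19]);
translate([0, 40, 19]) cube([1072, 8, 429]);
translate([0, 0, 448]) cube([1072, 88, 19]);


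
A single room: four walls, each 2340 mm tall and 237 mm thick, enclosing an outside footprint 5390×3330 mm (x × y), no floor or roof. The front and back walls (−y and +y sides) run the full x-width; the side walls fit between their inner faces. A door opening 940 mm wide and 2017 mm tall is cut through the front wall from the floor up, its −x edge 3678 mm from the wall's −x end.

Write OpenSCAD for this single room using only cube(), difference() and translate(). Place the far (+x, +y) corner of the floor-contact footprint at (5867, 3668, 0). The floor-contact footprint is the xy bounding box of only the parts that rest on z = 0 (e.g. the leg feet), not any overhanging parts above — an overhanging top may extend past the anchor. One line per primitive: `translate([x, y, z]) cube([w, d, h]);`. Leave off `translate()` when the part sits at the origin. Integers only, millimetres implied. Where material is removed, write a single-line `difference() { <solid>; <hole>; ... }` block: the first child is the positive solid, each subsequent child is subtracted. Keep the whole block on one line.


difference() { translate([477, 338, 0]) cube([5390, 237, 2340]); translate([4155, 338, 0]) cube([940, 237, 2017]); }
translate([477, 3431, 0]) cube([5390, 237, 2340]);
translate([477, 575, 0]) cube([237, 2856, 2340]);
translate([5630, 575, 0]) cube([237, 2856, 2340]);


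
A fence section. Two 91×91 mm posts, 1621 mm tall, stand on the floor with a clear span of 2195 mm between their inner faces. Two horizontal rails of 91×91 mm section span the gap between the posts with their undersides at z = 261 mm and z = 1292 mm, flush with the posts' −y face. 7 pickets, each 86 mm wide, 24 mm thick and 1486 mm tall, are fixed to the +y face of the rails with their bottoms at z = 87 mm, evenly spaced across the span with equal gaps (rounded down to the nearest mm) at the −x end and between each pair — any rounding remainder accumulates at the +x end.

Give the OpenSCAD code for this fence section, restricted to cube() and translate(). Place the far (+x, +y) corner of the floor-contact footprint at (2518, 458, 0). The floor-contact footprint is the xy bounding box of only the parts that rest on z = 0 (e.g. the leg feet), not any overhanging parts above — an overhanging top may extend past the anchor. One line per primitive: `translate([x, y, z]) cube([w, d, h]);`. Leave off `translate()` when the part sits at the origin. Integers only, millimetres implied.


translate([141, 367, 0]) cube([91, 91, 1621]);
translate([2427, 367, 0]) cube([91, 91, 1621]);
translate([232, 367, 261]) cube([2195, 91, 91]);
translate([232, 367, 1292]) cube([2195, 91, 91]);
translate([431, 458, 87]) cube([86, 24, 1486]);
translate([716, 458, 87]) cube([86, 24, 1486]);
translate([1001, 458, 87]) cube([86, 24, 1486]);
translate([1286, 458, 87]) cube([86, 24, 1486]);
translate([1571, 458, 87]) cube([86, 24, 1486]);
translate([1856, 458, 87]) cube([86, 24, 1486]);
translate([2141, 458, 87]) cube([86, 24, 1486]);


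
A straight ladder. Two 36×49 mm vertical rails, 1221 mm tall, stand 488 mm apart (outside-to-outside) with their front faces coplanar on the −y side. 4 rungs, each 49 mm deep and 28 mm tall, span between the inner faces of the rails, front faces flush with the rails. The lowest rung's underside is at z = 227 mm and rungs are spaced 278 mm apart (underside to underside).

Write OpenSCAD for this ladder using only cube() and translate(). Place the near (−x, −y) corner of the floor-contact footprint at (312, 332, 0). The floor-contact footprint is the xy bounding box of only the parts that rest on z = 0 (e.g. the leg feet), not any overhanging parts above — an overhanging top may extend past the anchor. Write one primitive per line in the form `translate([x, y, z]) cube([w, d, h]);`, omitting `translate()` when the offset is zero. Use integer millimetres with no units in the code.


translate([312, 332, 0]) cube([36, 49, 1221]);
translate([764, 332, 0]) cube([36, 49, 1221]);
translate([348, 332, 227]) cube([416, 49, 28]);
translate([348, 332, 505]) cube([416, 49, 28]);
translate([348, 332, 783]) cube([416, 49, 28]);
translate([348, 332, 1061]) cube([416, 49, 28]);


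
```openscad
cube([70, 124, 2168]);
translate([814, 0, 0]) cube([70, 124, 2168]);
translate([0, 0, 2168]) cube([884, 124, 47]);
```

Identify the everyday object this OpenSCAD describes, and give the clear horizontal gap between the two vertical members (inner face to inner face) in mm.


A door frame. The clear opening width is 744 mm.

Two 2168 mm tall posts with a header on top — a door frame. The left jamb is 70 mm wide at x = 0; the right jamb starts at x = 814. The clear opening is 814 − 70 = 744 mm.


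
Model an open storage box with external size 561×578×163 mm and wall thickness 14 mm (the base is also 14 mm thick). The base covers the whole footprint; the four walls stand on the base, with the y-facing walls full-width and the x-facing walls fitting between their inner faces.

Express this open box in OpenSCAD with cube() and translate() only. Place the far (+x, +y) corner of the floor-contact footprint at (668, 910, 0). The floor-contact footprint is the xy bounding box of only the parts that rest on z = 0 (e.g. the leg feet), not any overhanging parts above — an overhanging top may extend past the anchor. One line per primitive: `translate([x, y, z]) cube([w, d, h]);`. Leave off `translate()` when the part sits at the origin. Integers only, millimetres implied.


translate([107, 332, 0]) cube([561, 578, 14]);
translate([107, 332, 14]) cube([561, 14, 149]);
translate([107, 896, 14]) cube([561, 14, 149]);
translate([107, 346, 14]) cube([14, 550, 149]);
translate([654, 346, 14]) cube([14, 550, 149]);


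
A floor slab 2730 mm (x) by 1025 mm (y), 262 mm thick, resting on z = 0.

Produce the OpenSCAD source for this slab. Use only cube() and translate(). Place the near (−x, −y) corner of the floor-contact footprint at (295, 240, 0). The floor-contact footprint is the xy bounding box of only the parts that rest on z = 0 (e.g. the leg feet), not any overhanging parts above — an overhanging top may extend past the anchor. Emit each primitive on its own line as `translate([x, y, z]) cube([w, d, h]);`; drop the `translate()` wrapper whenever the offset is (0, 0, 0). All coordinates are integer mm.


translate([295, 240, 0]) cube([2730, 1025, 262]);


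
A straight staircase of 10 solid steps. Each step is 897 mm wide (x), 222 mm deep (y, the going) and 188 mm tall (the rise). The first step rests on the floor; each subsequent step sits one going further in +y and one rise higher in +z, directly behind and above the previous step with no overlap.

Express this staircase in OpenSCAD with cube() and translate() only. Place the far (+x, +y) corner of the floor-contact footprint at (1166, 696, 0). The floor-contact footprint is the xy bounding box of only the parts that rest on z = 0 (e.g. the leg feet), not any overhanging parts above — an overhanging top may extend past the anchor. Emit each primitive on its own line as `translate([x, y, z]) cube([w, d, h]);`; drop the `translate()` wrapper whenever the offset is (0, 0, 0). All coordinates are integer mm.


translate([269, 474, 0]) cube([897, 222, 188]);
translate([269, 696, 188]) cube([897, 222, 188]);
translate([269, 918, 376]) cube([897, 222, 188]);
translate([269, 1140, 564]) cube([897, 222, 188]);
translate([269, 1362, 752]) cube([897, 222, 188]);
translate([269, 1584, 940]) cube([897, 222, 188]);
translate([269, 1806, 1128]) cube([897, 222, 188]);
translate([269, 2028, 1316]) cube([897, 222, 188]);
translate([269, 2250, 1504]) cube([897, 222, 188]);
translate([269, 2472, 1692]) cube([897, 222, 188]);


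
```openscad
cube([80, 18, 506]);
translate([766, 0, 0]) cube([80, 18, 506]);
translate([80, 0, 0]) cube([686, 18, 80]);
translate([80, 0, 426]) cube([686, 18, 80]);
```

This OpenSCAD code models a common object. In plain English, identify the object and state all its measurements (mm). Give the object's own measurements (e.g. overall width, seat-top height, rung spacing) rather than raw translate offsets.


A rectangular picture frame lying in the x–z plane (depth along y). The opening is 686 mm wide (x) by 346 mm tall (z), surrounded by a border 80 mm wide on all four sides. The frame is 18 mm deep and is made of two full-height vertical stiles with two horizontal rails fitted between them.


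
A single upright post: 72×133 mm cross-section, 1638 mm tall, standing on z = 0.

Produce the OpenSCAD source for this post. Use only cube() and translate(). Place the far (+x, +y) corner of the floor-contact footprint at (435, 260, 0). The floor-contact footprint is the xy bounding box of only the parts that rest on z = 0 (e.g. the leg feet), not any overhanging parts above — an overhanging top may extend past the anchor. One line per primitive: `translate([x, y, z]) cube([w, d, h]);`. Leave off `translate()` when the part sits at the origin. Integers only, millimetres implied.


translate([363, 127, 0]) cube([72, 133, 1638]);


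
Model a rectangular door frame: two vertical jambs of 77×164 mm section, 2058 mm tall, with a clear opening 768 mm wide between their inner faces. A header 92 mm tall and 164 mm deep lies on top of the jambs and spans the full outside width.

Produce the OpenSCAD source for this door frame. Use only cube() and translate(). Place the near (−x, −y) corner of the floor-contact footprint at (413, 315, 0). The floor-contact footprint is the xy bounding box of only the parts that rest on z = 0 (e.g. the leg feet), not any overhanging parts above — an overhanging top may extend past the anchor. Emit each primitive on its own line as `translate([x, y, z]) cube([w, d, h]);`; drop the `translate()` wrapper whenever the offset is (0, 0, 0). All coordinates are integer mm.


translate([413, 315, 0]) cube([77, 164, 2058]);
translate([1258, 315, 0]) cube([77, 164, 2058]);
translate([413, 315, 2058]) cube([922, 164, 92]);


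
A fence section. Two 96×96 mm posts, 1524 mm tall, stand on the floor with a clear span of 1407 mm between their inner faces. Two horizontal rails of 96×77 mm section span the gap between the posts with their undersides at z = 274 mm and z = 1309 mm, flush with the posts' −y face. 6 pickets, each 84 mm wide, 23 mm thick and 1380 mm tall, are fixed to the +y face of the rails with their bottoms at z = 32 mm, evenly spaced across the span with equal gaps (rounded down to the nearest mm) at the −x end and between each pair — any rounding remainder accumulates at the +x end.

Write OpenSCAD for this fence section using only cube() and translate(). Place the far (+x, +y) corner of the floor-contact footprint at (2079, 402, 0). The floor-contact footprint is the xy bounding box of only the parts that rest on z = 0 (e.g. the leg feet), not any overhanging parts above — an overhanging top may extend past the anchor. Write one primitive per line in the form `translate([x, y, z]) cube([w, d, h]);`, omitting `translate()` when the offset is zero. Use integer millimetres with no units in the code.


translate([480, 306, 0]) cube([96, 96, 1524]);
translate([1983, 306, 0]) cube([96, 96, 1524]);
translate([576, 306, 274]) cube([1407, 96, 77]);
translate([576, 306, 1309]) cube([1407, 96, 77]);
translate([705, 402, 32]) cube([84, 23, 1380]);
translate([918, 402, 32]) cube([84, 23, 1380]);
translate([1131, 402, 32]) cube([84, 23, 1380]);
translate([1344, 402, 32]) cube([84, 23, 1380]);
translate([1557, 402, 32]) cube([84, 23, 1380]);
translate([1770, 402, 32]) cube([84, 23, 1380]);


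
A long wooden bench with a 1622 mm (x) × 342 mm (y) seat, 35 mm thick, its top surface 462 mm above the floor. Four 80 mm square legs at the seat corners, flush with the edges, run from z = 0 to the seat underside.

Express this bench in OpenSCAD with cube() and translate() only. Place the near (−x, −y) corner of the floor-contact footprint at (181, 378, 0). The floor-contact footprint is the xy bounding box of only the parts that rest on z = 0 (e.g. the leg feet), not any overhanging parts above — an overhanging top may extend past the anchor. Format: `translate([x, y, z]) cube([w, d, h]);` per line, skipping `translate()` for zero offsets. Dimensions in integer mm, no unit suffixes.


translate([181, 378, 427]) cube([1622, 342, 35]);
translate([181, 378, 0]) cube([80, 80, 427]);
translate([181, 640, 0]) cube([80, 80, 427]);
translate([1723, 378, 0]) cube([80, 80, 427]);
translate([1723, 640, 0]) cube([80, 80, 427]);


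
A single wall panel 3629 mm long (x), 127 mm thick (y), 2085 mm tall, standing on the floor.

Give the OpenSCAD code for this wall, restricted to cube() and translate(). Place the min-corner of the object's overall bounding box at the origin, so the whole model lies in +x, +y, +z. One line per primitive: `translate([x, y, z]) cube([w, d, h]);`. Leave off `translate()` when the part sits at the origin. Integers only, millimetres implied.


cube([3629, 127, 2085]);
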